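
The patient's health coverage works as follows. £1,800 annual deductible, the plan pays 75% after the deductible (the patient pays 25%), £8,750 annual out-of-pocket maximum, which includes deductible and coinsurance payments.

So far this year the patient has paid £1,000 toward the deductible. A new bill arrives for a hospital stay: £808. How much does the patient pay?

£802

Deductible still to meet: £1,800 − £1,000 = £800.
That leaves £808 − £800 = £8 for coinsurance.
Coinsurance: £8 × 25% = £2.
So the patient owes £800 + £2 = £802 before any cap.
Total out-of-pocket so far would be £1,000 + £802 = £1,802, below the £8,750 cap — no reduction.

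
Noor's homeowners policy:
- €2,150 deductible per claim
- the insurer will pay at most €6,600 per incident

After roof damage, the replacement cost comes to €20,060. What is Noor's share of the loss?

€13,460

After the deductible, €20,060 − €2,150 = €17,910 remains.
The €6,600 per-incident cap binds; insurer pays €6,600.
Out of pocket: €20,060 − €6,600 = €13,460.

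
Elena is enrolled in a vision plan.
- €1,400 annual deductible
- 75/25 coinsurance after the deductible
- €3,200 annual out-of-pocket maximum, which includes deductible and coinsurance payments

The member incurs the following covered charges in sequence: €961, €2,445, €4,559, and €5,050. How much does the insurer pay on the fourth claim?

#1 (€961): fully absorbed by the deductible. Member pays €961; OOP now €961. Plan pays €961 − €961 = €0.
#2 (€2,445): €439 to deductible, leaving €2,006; 25% of €2,006 = €501.50. Member owes €940.50 (running OOP €1,901.50). Insurer: €2,445 − €940.50 = €1,504.50.
#3 (€4,559): 25% coinsurance on €4,559 = €1,139.75. Member owes €1,139.75 (running OOP €3,041.25). Plan pays €4,559 − €1,139.75 = €3,419.25.
#4 (€5,050): deductible met; 25% of €5,050 = €1,262.50. OOP would hit €4,303.75 > €3,200, so the cap limits the member to €3,200 − €3,041.25 = €158.75. Plan pays €5,050 − €158.75 = €4,891.25.

€4,891.25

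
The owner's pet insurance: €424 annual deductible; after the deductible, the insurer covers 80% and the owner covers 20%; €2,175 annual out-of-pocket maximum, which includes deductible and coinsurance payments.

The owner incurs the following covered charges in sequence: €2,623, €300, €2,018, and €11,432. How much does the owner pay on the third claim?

Claim 1 — €2,623: €424 to deductible, leaving €2,199; coinsurance €2,199 × 20% = €439.80. Owner pays €863.80; OOP now €863.80.
Claim 2 — €300: deductible met; 20% of €300 = €60. Cost to owner: €60. OOP to date €923.80.
Claim 3 — €2,018: 20% coinsurance on €2,018 = €403.60. Owner owes €403.60 (running OOP €1,327.40).

€403.60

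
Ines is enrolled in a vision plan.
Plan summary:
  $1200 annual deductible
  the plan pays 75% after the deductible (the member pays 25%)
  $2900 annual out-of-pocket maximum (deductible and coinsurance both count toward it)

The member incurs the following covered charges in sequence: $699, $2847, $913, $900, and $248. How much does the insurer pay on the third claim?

$684.75

Claim 1 — $699: all of it applies to the deductible. Member owes $699 (running OOP $699). Insurer: $699 − $699 = $0.
Claim 2 — $2847: deductible takes $501, $2346 remains; member's 25% is $586.50. Member pays $1087.50; OOP now $1786.50. Plan pays $2847 − $1087.50 = $1759.50.
Claim 3 — $913: deductible already satisfied, so member's share is 25% × $913 = $228.25. Member pays $228.25; OOP now $2014.75. Plan pays $913 − $228.25 = $684.75.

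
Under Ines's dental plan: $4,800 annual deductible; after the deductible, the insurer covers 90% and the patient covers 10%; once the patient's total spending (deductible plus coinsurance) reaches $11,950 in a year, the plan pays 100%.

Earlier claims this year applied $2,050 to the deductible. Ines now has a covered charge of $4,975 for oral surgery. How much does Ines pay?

$2,972.50

Remaining deductible: $4,800 − $2,050 = $2,750.
The remaining $2,225 (= $4,975 − $2,750) moves to coinsurance.
Patient's 10% share of $2,225 is $222.50.
So the patient owes $2,750 + $222.50 = $2,972.50 before any cap.
Cumulative spending $2,050 + $2,972.50 = $5,022.50 stays under the $11,950 maximum.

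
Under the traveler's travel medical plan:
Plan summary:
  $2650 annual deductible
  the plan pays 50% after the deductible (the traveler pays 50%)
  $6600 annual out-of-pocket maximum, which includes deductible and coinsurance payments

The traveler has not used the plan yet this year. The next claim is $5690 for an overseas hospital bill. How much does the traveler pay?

$4170

Deductible not yet touched, so the first $2650 of the bill goes to the deductible.
After the $2650 deductible portion, $5690 − $2650 = $3040 is subject to coinsurance.
Coinsurance: $3040 × 50% = $1520.
That puts the traveler's cost at $2650 + $1520 = $4170 before any cap.
Total out-of-pocket so far would be $0 + $4170 = $4170, below the $6600 cap — no reduction.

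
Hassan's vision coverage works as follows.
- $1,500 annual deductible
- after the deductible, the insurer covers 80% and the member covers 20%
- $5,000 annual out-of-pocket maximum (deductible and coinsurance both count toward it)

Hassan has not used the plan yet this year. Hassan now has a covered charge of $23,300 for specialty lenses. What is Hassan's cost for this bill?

$5,000

The full $1,500 deductible is still open; $1,500 of this bill applies to it.
That leaves $23,300 − $1,500 = $21,800 for coinsurance.
Member's 20% share of $21,800 is $4,360.
Member responsibility before any cap: $1,500 + $4,360 = $5,860.
Adding $5,860 to the $0 already spent would give $5,860, which exceeds the $5,000 cap; the member pays just $5,000 − $0 = $5,000.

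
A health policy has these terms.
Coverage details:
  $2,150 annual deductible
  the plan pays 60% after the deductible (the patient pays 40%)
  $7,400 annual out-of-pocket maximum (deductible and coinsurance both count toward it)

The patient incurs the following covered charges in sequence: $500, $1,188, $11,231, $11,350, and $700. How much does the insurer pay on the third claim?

#1 ($500): fully absorbed by the deductible. Patient pays $500; OOP now $500. Plan pays $500 − $500 = $0.
#2 ($1,188): fully absorbed by the deductible. Cost to patient: $1,188. OOP to date $1,688. Plan pays $1,188 − $1,188 = $0.
#3 ($11,231): $462 to deductible, leaving $10,769; 40% of $10,769 = $4,307.60. Patient pays $4,769.60; OOP now $6,457.60. Insurer: $11,231 − $4,769.60 = $6,461.40.

$6,461.40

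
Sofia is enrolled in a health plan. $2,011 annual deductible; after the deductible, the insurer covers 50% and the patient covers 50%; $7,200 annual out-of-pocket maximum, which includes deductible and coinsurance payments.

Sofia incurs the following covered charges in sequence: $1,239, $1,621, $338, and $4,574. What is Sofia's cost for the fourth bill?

$2,287

#1 ($1,239): all of it applies to the deductible. Cost to patient: $1,239. OOP to date $1,239.
#2 ($1,621): $772 to deductible, leaving $849; patient's 50% is $424.50. Cost to patient: $1,196.50. OOP to date $2,435.50.
#3 ($338): deductible already satisfied, so patient's share is 50% × $338 = $169. Patient pays $169; OOP now $2,604.50.
#4 ($4,574): deductible met; 50% of $4,574 = $2,287. Cost to patient: $2,287. OOP to date $4,891.50.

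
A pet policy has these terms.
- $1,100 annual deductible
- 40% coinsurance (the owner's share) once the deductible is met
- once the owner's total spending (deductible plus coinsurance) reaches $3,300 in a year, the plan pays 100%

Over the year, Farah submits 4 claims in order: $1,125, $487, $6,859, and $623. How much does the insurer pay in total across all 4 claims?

Bill 1, $1,125: $1,100 finishes the deductible; $25 goes to coinsurance; 40% of $25 = $10. Cost to owner: $1,110. OOP to date $1,110. Plan pays $1,125 − $1,110 = $15.
Bill 2, $487: deductible met; 40% of $487 = $194.80. Owner pays $194.80; OOP now $1,304.80. Insurer: $487 − $194.80 = $292.20.
Bill 3, $6,859: deductible met; 40% of $6,859 = $2,743.60. Adding that to $1,304.80 gives $4,048.40, past the $3,300 cap; owner pays only $3,300 − $1,304.80 = $1,995.20. Plan pays $6,859 − $1,995.20 = $4,863.80.
Bill 4, $623: deductible met; 40% of $623 = $249.20. OOP would hit $3,549.20 > $3,300, so the cap limits the owner to $3,300 − $3,300 = $0. Insurer: $623 − $0 = $623.
Insurer total: $15 + $292.20 + $4,863.80 + $623 = $5,794.

$5,794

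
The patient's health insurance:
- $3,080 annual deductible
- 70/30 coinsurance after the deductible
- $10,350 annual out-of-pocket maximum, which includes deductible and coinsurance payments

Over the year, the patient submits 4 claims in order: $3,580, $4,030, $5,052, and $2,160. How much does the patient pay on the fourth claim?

$648

Bill 1, $3,580: deductible takes $3,080, $500 remains; coinsurance $500 × 30% = $150. Patient pays $3,230; OOP now $3,230.
Bill 2, $4,030: 30% coinsurance on $4,030 = $1,209. Patient owes $1,209 (running OOP $4,439).
Bill 3, $5,052: 30% coinsurance on $5,052 = $1,515.60. Patient owes $1,515.60 (running OOP $5,954.60).
Bill 4, $2,160: deductible met; 30% of $2,160 = $648. Patient owes $648 (running OOP $6,602.60).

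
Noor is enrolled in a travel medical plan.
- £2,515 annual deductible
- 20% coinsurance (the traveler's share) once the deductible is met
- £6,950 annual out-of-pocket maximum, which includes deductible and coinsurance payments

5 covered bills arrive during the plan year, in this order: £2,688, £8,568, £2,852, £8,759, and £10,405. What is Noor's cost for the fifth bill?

Claim 1 — £2,688: £2,515 to deductible, leaving £173; coinsurance £173 × 20% = £34.60. Traveler owes £2,549.60 (running OOP £2,549.60).
Claim 2 — £8,568: 20% coinsurance on £8,568 = £1,713.60. Traveler owes £1,713.60 (running OOP £4,263.20).
Claim 3 — £2,852: 20% coinsurance on £2,852 = £570.40. Cost to traveler: £570.40. OOP to date £4,833.60.
Claim 4 — £8,759: 20% coinsurance on £8,759 = £1,751.80. Traveler owes £1,751.80 (running OOP £6,585.40).
Claim 5 — £10,405: deductible already satisfied, so traveler's share is 20% × £10,405 = £2,081. OOP would hit £8,666.40 > £6,950, so the cap limits the traveler to £6,950 − £6,585.40 = £364.60.

£364.60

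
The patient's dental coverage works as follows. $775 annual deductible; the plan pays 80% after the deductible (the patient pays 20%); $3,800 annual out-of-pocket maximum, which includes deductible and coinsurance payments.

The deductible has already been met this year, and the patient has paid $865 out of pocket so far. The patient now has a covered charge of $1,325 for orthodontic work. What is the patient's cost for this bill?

The deductible is already satisfied, so the full bill goes to coinsurance.
Coinsurance: $1,325 × 20% = $265.
Total out-of-pocket so far would be $865 + $265 = $1,130, below the $3,800 cap — no reduction.

$265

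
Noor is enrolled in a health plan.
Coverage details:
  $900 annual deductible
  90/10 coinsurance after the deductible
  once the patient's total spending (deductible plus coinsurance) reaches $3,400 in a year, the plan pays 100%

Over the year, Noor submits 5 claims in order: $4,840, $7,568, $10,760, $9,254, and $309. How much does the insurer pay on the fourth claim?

$8,980.80

Claim 1 — $4,840: $900 finishes the deductible; $3,940 goes to coinsurance; coinsurance $3,940 × 10% = $394. Patient pays $1,294; OOP now $1,294. Plan pays $4,840 − $1,294 = $3,546.
Claim 2 — $7,568: 10% coinsurance on $7,568 = $756.80. Patient pays $756.80; OOP now $2,050.80. Plan pays $7,568 − $756.80 = $6,811.20.
Claim 3 — $10,760: 10% coinsurance on $10,760 = $1,076. Patient pays $1,076; OOP now $3,126.80. Insurer: $10,760 − $1,076 = $9,684.
Claim 4 — $9,254: 10% coinsurance on $9,254 = $925.40. Adding that to $3,126.80 gives $4,052.20, past the $3,400 cap; patient pays only $3,400 − $3,126.80 = $273.20. Plan pays $9,254 − $273.20 = $8,980.80.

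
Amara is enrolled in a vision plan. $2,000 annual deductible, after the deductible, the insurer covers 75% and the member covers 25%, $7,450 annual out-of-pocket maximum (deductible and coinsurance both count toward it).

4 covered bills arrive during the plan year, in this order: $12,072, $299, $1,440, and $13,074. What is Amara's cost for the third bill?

$360

Bill 1, $12,072: $2,000 to deductible, leaving $10,072; 25% of $10,072 = $2,518. Member pays $4,518; OOP now $4,518.
Bill 2, $299: 25% coinsurance on $299 = $74.75. Cost to member: $74.75. OOP to date $4,592.75.
Bill 3, $1,440: deductible already satisfied, so member's share is 25% × $1,440 = $360. Cost to member: $360. OOP to date $4,952.75.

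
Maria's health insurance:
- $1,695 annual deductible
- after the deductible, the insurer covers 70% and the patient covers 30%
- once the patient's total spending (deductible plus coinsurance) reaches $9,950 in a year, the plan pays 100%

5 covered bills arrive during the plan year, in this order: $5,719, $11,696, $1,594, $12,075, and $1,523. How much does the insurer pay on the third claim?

$1,115.80

Claim 1 — $5,719: $1,695 finishes the deductible; $4,024 goes to coinsurance; 30% of $4,024 = $1,207.20. Cost to patient: $2,902.20. OOP to date $2,902.20. Plan pays $5,719 − $2,902.20 = $2,816.80.
Claim 2 — $11,696: deductible met; 30% of $11,696 = $3,508.80. Patient owes $3,508.80 (running OOP $6,411). Insurer: $11,696 − $3,508.80 = $8,187.20.
Claim 3 — $1,594: deductible already satisfied, so patient's share is 30% × $1,594 = $478.20. Cost to patient: $478.20. OOP to date $6,889.20. Insurer: $1,594 − $478.20 = $1,115.80.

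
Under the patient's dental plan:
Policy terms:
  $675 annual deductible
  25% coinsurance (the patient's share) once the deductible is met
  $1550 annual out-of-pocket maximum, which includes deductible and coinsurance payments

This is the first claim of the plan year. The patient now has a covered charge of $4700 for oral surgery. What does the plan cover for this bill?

$3150

The full $675 deductible is still open; $675 of this bill applies to it.
The remaining $4025 (= $4700 − $675) moves to coinsurance.
Coinsurance: $4025 × 25% = $1006.25.
So the patient owes $675 + $1006.25 = $1681.25 before any cap.
Adding $1681.25 to the $0 already spent would give $1681.25, which exceeds the $1550 cap; the patient pays just $1550 − $0 = $1550.
The plan picks up $4700 − $1550 = $3150.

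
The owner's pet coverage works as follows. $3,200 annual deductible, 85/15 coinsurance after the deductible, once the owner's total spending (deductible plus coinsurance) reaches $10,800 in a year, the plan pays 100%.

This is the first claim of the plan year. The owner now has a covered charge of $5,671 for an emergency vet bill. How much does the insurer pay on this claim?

Deductible not yet touched, so the first $3,200 of the bill goes to the deductible.
After the $3,200 deductible portion, $5,671 − $3,200 = $2,471 is subject to coinsurance.
15% of $2,471 = $370.65 falls to the owner.
That puts the owner's cost at $3,200 + $370.65 = $3,570.65 before any cap.
Cumulative spending $0 + $3,570.65 = $3,570.65 stays under the $10,800 maximum.
Insurer pays the balance: $5,671 − $3,570.65 = $2,100.35.

$2,100.35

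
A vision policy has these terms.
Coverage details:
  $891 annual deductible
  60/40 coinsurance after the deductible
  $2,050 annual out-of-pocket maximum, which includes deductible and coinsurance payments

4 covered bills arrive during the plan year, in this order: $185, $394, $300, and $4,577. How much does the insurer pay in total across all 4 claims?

Claim 1 — $185: all of it applies to the deductible. Member owes $185 (running OOP $185). Plan pays $185 − $185 = $0.
Claim 2 — $394: entire amount goes to the deductible. Member owes $394 (running OOP $579). Plan pays $394 − $394 = $0.
Claim 3 — $300: fully absorbed by the deductible. Member owes $300 (running OOP $879). Insurer: $300 − $300 = $0.
Claim 4 — $4,577: $12 to deductible, leaving $4,565; 40% of $4,565 = $1,826. Deductible plus coinsurance: $12 + $1,826 = $1,838. That would push OOP to $2,717, over the $2,050 cap, so member pays $2,050 − $879 = $1,171. Plan pays $4,577 − $1,171 = $3,406.
Insurer total = bills − member's total = $5,456 − $2,050 = $3,406.

$3,406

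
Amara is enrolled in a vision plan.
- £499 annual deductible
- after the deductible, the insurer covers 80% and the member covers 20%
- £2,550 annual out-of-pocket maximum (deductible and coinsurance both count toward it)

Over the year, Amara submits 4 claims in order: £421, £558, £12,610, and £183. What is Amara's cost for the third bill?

#1 (£421): entire amount goes to the deductible. Member owes £421 (running OOP £421).
#2 (£558): £78 to deductible, leaving £480; coinsurance £480 × 20% = £96. Member pays £174; OOP now £595.
#3 (£12,610): deductible met; 20% of £12,610 = £2,522. OOP would hit £3,117 > £2,550, so the cap limits the member to £2,550 − £595 = £1,955.

£1,955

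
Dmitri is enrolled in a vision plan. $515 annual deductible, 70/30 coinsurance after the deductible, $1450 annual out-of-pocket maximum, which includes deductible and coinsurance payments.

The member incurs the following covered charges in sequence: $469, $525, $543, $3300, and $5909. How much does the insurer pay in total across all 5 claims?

$9296

#1 ($469): fully absorbed by the deductible. Member pays $469; OOP now $469. Insurer: $469 − $469 = $0.
#2 ($525): $46 to deductible, leaving $479; coinsurance $479 × 30% = $143.70. Member pays $189.70; OOP now $658.70. Plan pays $525 − $189.70 = $335.30.
#3 ($543): deductible already satisfied, so member's share is 30% × $543 = $162.90. Member owes $162.90 (running OOP $821.60). Insurer: $543 − $162.90 = $380.10.
#4 ($3300): 30% coinsurance on $3300 = $990. OOP would hit $1811.60 > $1450, so the cap limits the member to $1450 − $821.60 = $628.40. Insurer: $3300 − $628.40 = $2671.60.
#5 ($5909): deductible already satisfied, so member's share is 30% × $5909 = $1772.70. That would push OOP to $3222.70, over the $1450 cap, so member pays $1450 − $1450 = $0. Insurer: $5909 − $0 = $5909.
Insurer total: $0 + $335.30 + $380.10 + $2671.60 + $5909 = $9296.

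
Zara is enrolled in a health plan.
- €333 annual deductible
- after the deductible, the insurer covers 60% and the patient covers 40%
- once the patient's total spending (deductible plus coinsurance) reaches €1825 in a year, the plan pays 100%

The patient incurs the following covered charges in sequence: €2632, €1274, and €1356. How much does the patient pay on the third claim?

Claim 1 (€2632): deductible takes €333, €2299 remains; coinsurance €2299 × 40% = €919.60. Patient pays €1252.60; OOP now €1252.60.
Claim 2 (€1274): deductible already satisfied, so patient's share is 40% × €1274 = €509.60. Patient owes €509.60 (running OOP €1762.20).
Claim 3 (€1356): deductible met; 40% of €1356 = €542.40. Adding that to €1762.20 gives €2304.60, past the €1825 cap; patient pays only €1825 − €1762.20 = €62.80.

€62.80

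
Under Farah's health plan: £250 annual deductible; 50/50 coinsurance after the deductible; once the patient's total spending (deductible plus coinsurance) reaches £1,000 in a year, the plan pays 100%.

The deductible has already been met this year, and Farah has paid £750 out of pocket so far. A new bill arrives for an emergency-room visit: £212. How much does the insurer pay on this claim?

£106

The deductible is already satisfied, so the full bill goes to coinsurance.
50% of £212 = £106 falls to the patient.
Cumulative spending £750 + £106 = £856 stays under the £1,000 maximum.
The plan picks up £212 − £106 = £106.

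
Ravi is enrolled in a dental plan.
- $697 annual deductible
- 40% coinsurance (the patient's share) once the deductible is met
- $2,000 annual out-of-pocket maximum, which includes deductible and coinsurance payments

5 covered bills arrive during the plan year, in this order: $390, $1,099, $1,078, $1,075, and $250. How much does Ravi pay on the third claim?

$431.20

Bill 1, $390: all of it applies to the deductible. Patient pays $390; OOP now $390.
Bill 2, $1,099: $307 to deductible, leaving $792; 40% of $792 = $316.80. Patient owes $623.80 (running OOP $1,013.80).
Bill 3, $1,078: deductible met; 40% of $1,078 = $431.20. Patient pays $431.20; OOP now $1,445.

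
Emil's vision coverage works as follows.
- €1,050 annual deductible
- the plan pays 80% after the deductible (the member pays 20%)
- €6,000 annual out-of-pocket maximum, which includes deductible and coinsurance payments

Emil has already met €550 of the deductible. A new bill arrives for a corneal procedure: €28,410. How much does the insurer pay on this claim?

Remaining deductible: €1,050 − €550 = €500.
That leaves €28,410 − €500 = €27,910 for coinsurance.
20% of €27,910 = €5,582 falls to the member.
That puts the member's cost at €500 + €5,582 = €6,082 before any cap.
Year-to-date out-of-pocket would reach €550 + €6,082 = €6,632, above the €6,000 maximum, so the member pays only €6,000 − €550 = €5,450.
The plan picks up €28,410 − €5,450 = €22,960.

€22,960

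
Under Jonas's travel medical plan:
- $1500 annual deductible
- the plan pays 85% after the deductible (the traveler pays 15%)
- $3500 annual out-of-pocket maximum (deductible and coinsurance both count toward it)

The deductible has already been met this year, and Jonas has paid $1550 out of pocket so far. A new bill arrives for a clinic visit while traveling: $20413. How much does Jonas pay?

With the deductible met, the entire $20413 is subject to coinsurance.
Coinsurance: $20413 × 15% = $3061.95.
Adding $3061.95 to the $1550 already spent would give $4611.95, which exceeds the $3500 cap; the traveler pays just $3500 − $1550 = $1950.

$1950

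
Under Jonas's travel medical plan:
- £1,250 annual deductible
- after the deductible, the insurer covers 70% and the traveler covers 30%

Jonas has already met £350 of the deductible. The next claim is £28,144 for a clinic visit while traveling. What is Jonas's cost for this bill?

£9,073.20

Deductible still to meet: £1,250 − £350 = £900.
The remaining £27,244 (= £28,144 − £900) moves to coinsurance.
Traveler's 30% share of £27,244 is £8,173.20.
That puts the traveler's cost at £900 + £8,173.20 = £9,073.20.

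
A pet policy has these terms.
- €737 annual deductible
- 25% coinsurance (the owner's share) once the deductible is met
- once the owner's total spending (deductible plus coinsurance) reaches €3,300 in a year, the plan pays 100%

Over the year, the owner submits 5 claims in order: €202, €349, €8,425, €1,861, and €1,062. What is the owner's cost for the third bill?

€2,245.75

#1 (€202): entire amount goes to the deductible. Owner pays €202; OOP now €202.
#2 (€349): entire amount goes to the deductible. Cost to owner: €349. OOP to date €551.
#3 (€8,425): €186 finishes the deductible; €8,239 goes to coinsurance; owner's 25% is €2,059.75. Cost to owner: €2,245.75. OOP to date €2,796.75.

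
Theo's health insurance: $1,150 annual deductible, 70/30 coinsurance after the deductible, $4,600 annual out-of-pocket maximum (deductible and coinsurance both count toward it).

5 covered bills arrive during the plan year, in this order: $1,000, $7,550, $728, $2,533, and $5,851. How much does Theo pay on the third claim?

$218.40

Bill 1, $1,000: all of it applies to the deductible. Patient owes $1,000 (running OOP $1,000).
Bill 2, $7,550: $150 finishes the deductible; $7,400 goes to coinsurance; patient's 30% is $2,220. Patient owes $2,370 (running OOP $3,370).
Bill 3, $728: deductible met; 30% of $728 = $218.40. Cost to patient: $218.40. OOP to date $3,588.40.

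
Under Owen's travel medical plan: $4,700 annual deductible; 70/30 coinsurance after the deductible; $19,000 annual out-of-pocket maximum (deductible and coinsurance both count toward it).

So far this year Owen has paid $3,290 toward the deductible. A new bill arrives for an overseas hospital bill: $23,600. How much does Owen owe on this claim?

Remaining deductible: $4,700 − $3,290 = $1,410.
The remaining $22,190 (= $23,600 − $1,410) moves to coinsurance.
Coinsurance: $22,190 × 30% = $6,657.
Traveler responsibility before any cap: $1,410 + $6,657 = $8,067.
Cumulative spending $3,290 + $8,067 = $11,357 stays under the $19,000 maximum.

$8,067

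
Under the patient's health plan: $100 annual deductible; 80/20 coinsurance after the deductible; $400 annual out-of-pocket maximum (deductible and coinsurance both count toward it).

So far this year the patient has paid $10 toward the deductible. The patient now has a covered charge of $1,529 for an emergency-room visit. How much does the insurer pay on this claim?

$1,151.20

$10 of the $100 deductible is already met, leaving $90.
That leaves $1,529 − $90 = $1,439 for coinsurance.
Patient's 20% share of $1,439 is $287.80.
That puts the patient's cost at $90 + $287.80 = $377.80 before any cap.
Total out-of-pocket so far would be $10 + $377.80 = $387.80, below the $400 cap — no reduction.
The plan picks up $1,529 − $377.80 = $1,151.20.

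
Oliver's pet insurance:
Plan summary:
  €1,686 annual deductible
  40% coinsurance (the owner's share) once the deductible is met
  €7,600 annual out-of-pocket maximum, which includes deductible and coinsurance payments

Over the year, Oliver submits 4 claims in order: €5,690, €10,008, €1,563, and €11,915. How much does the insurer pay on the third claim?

Claim 1 — €5,690: €1,686 to deductible, leaving €4,004; 40% of €4,004 = €1,601.60. Cost to owner: €3,287.60. OOP to date €3,287.60. Plan pays €5,690 − €3,287.60 = €2,402.40.
Claim 2 — €10,008: deductible already satisfied, so owner's share is 40% × €10,008 = €4,003.20. Cost to owner: €4,003.20. OOP to date €7,290.80. Plan pays €10,008 − €4,003.20 = €6,004.80.
Claim 3 — €1,563: deductible met; 40% of €1,563 = €625.20. OOP would hit €7,916 > €7,600, so the cap limits the owner to €7,600 − €7,290.80 = €309.20. Plan pays €1,563 − €309.20 = €1,253.80.

€1,253.80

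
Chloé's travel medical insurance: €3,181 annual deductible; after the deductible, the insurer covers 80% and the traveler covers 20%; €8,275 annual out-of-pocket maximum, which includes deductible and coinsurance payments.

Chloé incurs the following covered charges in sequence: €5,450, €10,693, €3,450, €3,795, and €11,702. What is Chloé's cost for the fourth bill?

Bill 1, €5,450: deductible takes €3,181, €2,269 remains; traveler's 20% is €453.80. Traveler pays €3,634.80; OOP now €3,634.80.
Bill 2, €10,693: deductible already satisfied, so traveler's share is 20% × €10,693 = €2,138.60. Cost to traveler: €2,138.60. OOP to date €5,773.40.
Bill 3, €3,450: 20% coinsurance on €3,450 = €690. Traveler owes €690 (running OOP €6,463.40).
Bill 4, €3,795: deductible met; 20% of €3,795 = €759. Cost to traveler: €759. OOP to date €7,222.40.

€759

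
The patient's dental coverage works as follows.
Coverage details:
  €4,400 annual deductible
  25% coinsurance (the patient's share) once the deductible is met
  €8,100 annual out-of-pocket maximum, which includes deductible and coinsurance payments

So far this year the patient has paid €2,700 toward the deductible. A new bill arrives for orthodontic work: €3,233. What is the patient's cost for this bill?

Remaining deductible: €4,400 − €2,700 = €1,700.
After the €1,700 deductible portion, €3,233 − €1,700 = €1,533 is subject to coinsurance.
25% of €1,533 = €383.25 falls to the patient.
So the patient owes €1,700 + €383.25 = €2,083.25 before any cap.
Year-to-date out-of-pocket becomes €2,700 + €2,083.25 = €4,783.25, still under the €8,100 maximum, so no cap applies.

€2,083.25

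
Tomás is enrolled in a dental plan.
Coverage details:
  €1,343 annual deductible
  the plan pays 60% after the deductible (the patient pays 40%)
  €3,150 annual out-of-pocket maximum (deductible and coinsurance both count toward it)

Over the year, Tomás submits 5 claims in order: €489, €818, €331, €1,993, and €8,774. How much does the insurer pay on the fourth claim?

€1,195.80

Bill 1, €489: entire amount goes to the deductible. Patient pays €489; OOP now €489. Insurer: €489 − €489 = €0.
Bill 2, €818: fully absorbed by the deductible. Patient owes €818 (running OOP €1,307). Plan pays €818 − €818 = €0.
Bill 3, €331: €36 to deductible, leaving €295; coinsurance €295 × 40% = €118. Patient owes €154 (running OOP €1,461). Insurer: €331 − €154 = €177.
Bill 4, €1,993: deductible met; 40% of €1,993 = €797.20. Patient owes €797.20 (running OOP €2,258.20). Insurer: €1,993 − €797.20 = €1,195.80.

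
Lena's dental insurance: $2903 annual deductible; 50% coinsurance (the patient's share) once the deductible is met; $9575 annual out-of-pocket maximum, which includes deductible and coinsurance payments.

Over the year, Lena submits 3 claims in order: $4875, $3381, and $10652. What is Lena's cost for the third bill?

$3995.50

#1 ($4875): $2903 finishes the deductible; $1972 goes to coinsurance; patient's 50% is $986. Patient owes $3889 (running OOP $3889).
#2 ($3381): deductible met; 50% of $3381 = $1690.50. Patient pays $1690.50; OOP now $5579.50.
#3 ($10652): 50% coinsurance on $10652 = $5326. That would push OOP to $10905.50, over the $9575 cap, so patient pays $9575 − $5579.50 = $3995.50.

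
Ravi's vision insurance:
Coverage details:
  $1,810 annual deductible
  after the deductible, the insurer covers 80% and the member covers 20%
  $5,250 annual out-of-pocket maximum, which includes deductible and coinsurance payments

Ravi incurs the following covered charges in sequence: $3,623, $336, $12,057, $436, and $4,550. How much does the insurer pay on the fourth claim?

$348.80

Claim 1 — $3,623: $1,810 to deductible, leaving $1,813; 20% of $1,813 = $362.60. Cost to member: $2,172.60. OOP to date $2,172.60. Plan pays $3,623 − $2,172.60 = $1,450.40.
Claim 2 — $336: deductible met; 20% of $336 = $67.20. Member owes $67.20 (running OOP $2,239.80). Plan pays $336 − $67.20 = $268.80.
Claim 3 — $12,057: deductible met; 20% of $12,057 = $2,411.40. Member owes $2,411.40 (running OOP $4,651.20). Insurer: $12,057 − $2,411.40 = $9,645.60.
Claim 4 — $436: 20% coinsurance on $436 = $87.20. Member owes $87.20 (running OOP $4,738.40). Insurer: $436 − $87.20 = $348.80.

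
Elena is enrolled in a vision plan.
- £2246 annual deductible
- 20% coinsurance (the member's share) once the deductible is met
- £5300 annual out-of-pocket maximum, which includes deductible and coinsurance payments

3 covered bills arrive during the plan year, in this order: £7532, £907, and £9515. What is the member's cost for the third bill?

£1815.40

Bill 1, £7532: £2246 finishes the deductible; £5286 goes to coinsurance; member's 20% is £1057.20. Member owes £3303.20 (running OOP £3303.20).
Bill 2, £907: deductible already satisfied, so member's share is 20% × £907 = £181.40. Member owes £181.40 (running OOP £3484.60).
Bill 3, £9515: deductible already satisfied, so member's share is 20% × £9515 = £1903. OOP would hit £5387.60 > £5300, so the cap limits the member to £5300 − £3484.60 = £1815.40.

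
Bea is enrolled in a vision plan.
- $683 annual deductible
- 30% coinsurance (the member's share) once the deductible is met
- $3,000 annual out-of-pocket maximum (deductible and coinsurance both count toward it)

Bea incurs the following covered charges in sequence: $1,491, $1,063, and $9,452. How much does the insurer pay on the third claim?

Claim 1 — $1,491: $683 finishes the deductible; $808 goes to coinsurance; 30% of $808 = $242.40. Member owes $925.40 (running OOP $925.40). Plan pays $1,491 − $925.40 = $565.60.
Claim 2 — $1,063: deductible met; 30% of $1,063 = $318.90. Member owes $318.90 (running OOP $1,244.30). Plan pays $1,063 − $318.90 = $744.10.
Claim 3 — $9,452: 30% coinsurance on $9,452 = $2,835.60. OOP would hit $4,079.90 > $3,000, so the cap limits the member to $3,000 − $1,244.30 = $1,755.70. Plan pays $9,452 − $1,755.70 = $7,696.30.

$7,696.30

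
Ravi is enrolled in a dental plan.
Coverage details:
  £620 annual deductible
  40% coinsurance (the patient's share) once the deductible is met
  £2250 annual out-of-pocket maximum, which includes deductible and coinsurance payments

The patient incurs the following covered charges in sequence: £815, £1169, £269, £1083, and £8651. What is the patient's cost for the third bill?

Claim 1 — £815: £620 finishes the deductible; £195 goes to coinsurance; coinsurance £195 × 40% = £78. Patient owes £698 (running OOP £698).
Claim 2 — £1169: 40% coinsurance on £1169 = £467.60. Cost to patient: £467.60. OOP to date £1165.60.
Claim 3 — £269: deductible already satisfied, so patient's share is 40% × £269 = £107.60. Patient owes £107.60 (running OOP £1273.20).

£107.60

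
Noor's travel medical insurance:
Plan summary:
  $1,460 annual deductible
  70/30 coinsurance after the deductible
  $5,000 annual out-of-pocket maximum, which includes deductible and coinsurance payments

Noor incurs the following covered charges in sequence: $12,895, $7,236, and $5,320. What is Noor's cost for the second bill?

#1 ($12,895): deductible takes $1,460, $11,435 remains; traveler's 30% is $3,430.50. Cost to traveler: $4,890.50. OOP to date $4,890.50.
#2 ($7,236): deductible met; 30% of $7,236 = $2,170.80. Adding that to $4,890.50 gives $7,061.30, past the $5,000 cap; traveler pays only $5,000 − $4,890.50 = $109.50.

$109.50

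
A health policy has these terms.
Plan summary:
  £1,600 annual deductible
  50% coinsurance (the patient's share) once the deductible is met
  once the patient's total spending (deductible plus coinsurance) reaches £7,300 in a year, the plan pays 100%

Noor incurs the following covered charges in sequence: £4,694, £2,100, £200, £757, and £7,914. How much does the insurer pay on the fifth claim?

Claim 1 (£4,694): deductible takes £1,600, £3,094 remains; coinsurance £3,094 × 50% = £1,547. Patient pays £3,147; OOP now £3,147. Insurer: £4,694 − £3,147 = £1,547.
Claim 2 (£2,100): deductible already satisfied, so patient's share is 50% × £2,100 = £1,050. Cost to patient: £1,050. OOP to date £4,197. Insurer: £2,100 − £1,050 = £1,050.
Claim 3 (£200): deductible met; 50% of £200 = £100. Patient pays £100; OOP now £4,297. Insurer: £200 − £100 = £100.
Claim 4 (£757): 50% coinsurance on £757 = £378.50. Cost to patient: £378.50. OOP to date £4,675.50. Plan pays £757 − £378.50 = £378.50.
Claim 5 (£7,914): deductible met; 50% of £7,914 = £3,957. Adding that to £4,675.50 gives £8,632.50, past the £7,300 cap; patient pays only £7,300 − £4,675.50 = £2,624.50. Insurer: £7,914 − £2,624.50 = £5,289.50.

£5,289.50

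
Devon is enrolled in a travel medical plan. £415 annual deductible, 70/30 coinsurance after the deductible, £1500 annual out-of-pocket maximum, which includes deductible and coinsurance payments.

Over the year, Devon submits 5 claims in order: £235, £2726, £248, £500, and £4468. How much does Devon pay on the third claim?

#1 (£235): entire amount goes to the deductible. Traveler owes £235 (running OOP £235).
#2 (£2726): £180 to deductible, leaving £2546; coinsurance £2546 × 30% = £763.80. Traveler pays £943.80; OOP now £1178.80.
#3 (£248): deductible already satisfied, so traveler's share is 30% × £248 = £74.40. Traveler pays £74.40; OOP now £1253.20.

£74.40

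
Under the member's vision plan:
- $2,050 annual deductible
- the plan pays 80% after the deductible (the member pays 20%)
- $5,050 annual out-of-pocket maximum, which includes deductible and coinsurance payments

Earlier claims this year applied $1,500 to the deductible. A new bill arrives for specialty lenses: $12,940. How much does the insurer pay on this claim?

$9,912

Remaining deductible: $2,050 − $1,500 = $550.
That leaves $12,940 − $550 = $12,390 for coinsurance.
Member's 20% share of $12,390 is $2,478.
Member responsibility before any cap: $550 + $2,478 = $3,028.
Cumulative spending $1,500 + $3,028 = $4,528 stays under the $5,050 maximum.
The plan picks up $12,940 − $3,028 = $9,912.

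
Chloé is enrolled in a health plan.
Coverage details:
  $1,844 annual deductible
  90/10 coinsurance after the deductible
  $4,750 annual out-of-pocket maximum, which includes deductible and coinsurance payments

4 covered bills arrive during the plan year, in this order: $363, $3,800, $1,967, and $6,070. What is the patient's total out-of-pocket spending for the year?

Bill 1, $363: fully absorbed by the deductible. Patient pays $363; OOP now $363.
Bill 2, $3,800: $1,481 finishes the deductible; $2,319 goes to coinsurance; 10% of $2,319 = $231.90. Patient pays $1,712.90; OOP now $2,075.90.
Bill 3, $1,967: 10% coinsurance on $1,967 = $196.70. Cost to patient: $196.70. OOP to date $2,272.60.
Bill 4, $6,070: 10% coinsurance on $6,070 = $607. Patient owes $607 (running OOP $2,879.60).
Total paid by the patient: $363 + $1,712.90 + $196.70 + $607 = $2,879.60.

$2,879.60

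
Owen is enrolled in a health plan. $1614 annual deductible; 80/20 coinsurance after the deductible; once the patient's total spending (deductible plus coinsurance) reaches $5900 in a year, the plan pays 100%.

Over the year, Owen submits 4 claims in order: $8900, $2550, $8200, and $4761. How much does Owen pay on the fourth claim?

$678.80

Bill 1, $8900: deductible takes $1614, $7286 remains; coinsurance $7286 × 20% = $1457.20. Patient owes $3071.20 (running OOP $3071.20).
Bill 2, $2550: deductible met; 20% of $2550 = $510. Cost to patient: $510. OOP to date $3581.20.
Bill 3, $8200: deductible met; 20% of $8200 = $1640. Patient owes $1640 (running OOP $5221.20).
Bill 4, $4761: deductible already satisfied, so patient's share is 20% × $4761 = $952.20. Adding that to $5221.20 gives $6173.40, past the $5900 cap; patient pays only $5900 − $5221.20 = $678.80.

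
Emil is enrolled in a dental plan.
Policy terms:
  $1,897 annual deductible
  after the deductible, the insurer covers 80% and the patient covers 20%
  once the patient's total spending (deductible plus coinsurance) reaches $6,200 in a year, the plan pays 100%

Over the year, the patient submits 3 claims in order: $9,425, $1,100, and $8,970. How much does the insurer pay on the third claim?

$7,176

Bill 1, $9,425: deductible takes $1,897, $7,528 remains; patient's 20% is $1,505.60. Patient pays $3,402.60; OOP now $3,402.60. Plan pays $9,425 − $3,402.60 = $6,022.40.
Bill 2, $1,100: 20% coinsurance on $1,100 = $220. Cost to patient: $220. OOP to date $3,622.60. Plan pays $1,100 − $220 = $880.
Bill 3, $8,970: 20% coinsurance on $8,970 = $1,794. Patient pays $1,794; OOP now $5,416.60. Plan pays $8,970 − $1,794 = $7,176.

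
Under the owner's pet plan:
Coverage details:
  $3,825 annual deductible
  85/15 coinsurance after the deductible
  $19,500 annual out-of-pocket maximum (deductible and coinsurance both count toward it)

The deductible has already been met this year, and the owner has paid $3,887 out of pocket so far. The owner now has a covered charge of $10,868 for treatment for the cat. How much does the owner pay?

With the deductible met, the entire $10,868 is subject to coinsurance.
Coinsurance: $10,868 × 15% = $1,630.20.
Year-to-date out-of-pocket becomes $3,887 + $1,630.20 = $5,517.20, still under the $19,500 maximum, so no cap applies.

$1,630.20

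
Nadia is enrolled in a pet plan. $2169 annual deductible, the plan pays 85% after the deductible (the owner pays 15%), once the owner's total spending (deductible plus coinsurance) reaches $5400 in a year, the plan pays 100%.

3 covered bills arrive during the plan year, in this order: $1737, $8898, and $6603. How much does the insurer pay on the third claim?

$5612.55

#1 ($1737): all of it applies to the deductible. Owner owes $1737 (running OOP $1737). Insurer: $1737 − $1737 = $0.
#2 ($8898): $432 finishes the deductible; $8466 goes to coinsurance; 15% of $8466 = $1269.90. Owner pays $1701.90; OOP now $3438.90. Insurer: $8898 − $1701.90 = $7196.10.
#3 ($6603): deductible met; 15% of $6603 = $990.45. Cost to owner: $990.45. OOP to date $4429.35. Plan pays $6603 − $990.45 = $5612.55.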